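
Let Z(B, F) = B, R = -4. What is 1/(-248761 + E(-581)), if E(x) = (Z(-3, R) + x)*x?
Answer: 1/90543 ≈ 1.1044e-5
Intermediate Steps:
E(x) = x*(-3 + x) (E(x) = (-3 + x)*x = x*(-3 + x))
1/(-248761 + E(-581)) = 1/(-248761 - 581*(-3 - 581)) = 1/(-248761 - 581*(-584)) = 1/(-248761 + 339304) = 1/90543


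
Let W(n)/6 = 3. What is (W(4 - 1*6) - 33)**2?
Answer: 225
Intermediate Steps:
W(n) = 18 (W(n) = 6*3 = 18)
(W(4 - 1*6) - 33)**2 = (18 - 33)**2 = (-15)**2 = 225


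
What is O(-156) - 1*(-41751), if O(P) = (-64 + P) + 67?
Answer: 41598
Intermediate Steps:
O(P) = 3 + P
O(-156) - 1*(-41751) = (3 - 156) - 1*(-41751) = -153 + 41751 = 41598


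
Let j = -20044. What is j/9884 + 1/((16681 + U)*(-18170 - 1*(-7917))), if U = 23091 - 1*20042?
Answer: -1013683661061/499862765990 ≈ -2.0279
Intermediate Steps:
U = 3049 (U = 23091 - 20042 = 3049)
j/9884 + 1/((16681 + U)*(-18170 - 1*(-7917))) = -20044/9884 + 1/((16681 + 3049)*(-18170 - 1*(-7917))) = -20044*1/9884 + 1/(19730*(-18170 + 7917)) = -5011/2471 + (1/19730)/(-10253) = -5011/2471 + (1/19730)*(-1/10253) = -5011/2471 - 1/202291690 = -1013683661061/499862765990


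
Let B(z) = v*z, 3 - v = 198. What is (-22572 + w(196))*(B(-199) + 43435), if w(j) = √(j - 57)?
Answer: -1856321280 + 82240*√139 ≈ -1.8554e+9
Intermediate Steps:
v = -195 (v = 3 - 1*198 = 3 - 198 = -195)
B(z) = -195*z
w(j) = √(-57 + j)
(-22572 + w(196))*(B(-199) + 43435) = (-22572 + √(-57 + 196))*(-195*(-199) + 43435) = (-22572 + √139)*(38805 + 43435) = (-22572 + √139)*82240 = -1856321280 + 82240*√139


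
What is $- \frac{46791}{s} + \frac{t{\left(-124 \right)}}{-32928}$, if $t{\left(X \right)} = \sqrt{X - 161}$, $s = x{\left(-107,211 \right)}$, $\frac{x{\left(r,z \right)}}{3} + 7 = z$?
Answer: $- \frac{5199}{68} - \frac{i \sqrt{285}}{32928} \approx -76.456 - 0.00051269 i$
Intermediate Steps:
$x{\left(r,z \right)} = -21 + 3 z$
$s = 612$ ($s = -21 + 3 \cdot 211 = -21 + 633 = 612$)
$t{\left(X \right)} = \sqrt{-161 + X}$
$- \frac{46791}{s} + \frac{t{\left(-124 \right)}}{-32928} = - \frac{46791}{612} + \frac{\sqrt{-161 - 124}}{-32928} = \left(-46791\right) \frac{1}{612} + \sqrt{-285} \left(- \frac{1}{32928}\right) = - \frac{5199}{68} + i \sqrt{285} \left(- \frac{1}{32928}\right) = - \frac{5199}{68} - \frac{i \sqrt{285}}{32928}$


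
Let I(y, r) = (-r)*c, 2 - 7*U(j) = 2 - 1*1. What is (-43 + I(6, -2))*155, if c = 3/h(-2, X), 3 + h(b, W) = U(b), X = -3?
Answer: -13981/2 ≈ -6990.5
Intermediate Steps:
U(j) = ⅐ (U(j) = 2/7 - (2 - 1*1)/7 = 2/7 - (2 - 1)/7 = 2/7 - ⅐*1 = 2/7 - ⅐ = ⅐)
h(b, W) = -20/7 (h(b, W) = -3 + ⅐ = -20/7)
c = -21/20 (c = 3/(-20/7) = 3*(-7/20) = -21/20 ≈ -1.0500)
I(y, r) = 21*r/20 (I(y, r) = -r*(-21/20) = 21*r/20)
(-43 + I(6, -2))*155 = (-43 + (21/20)*(-2))*155 = (-43 - 21/10)*155 = -451/10*155 = -13981/2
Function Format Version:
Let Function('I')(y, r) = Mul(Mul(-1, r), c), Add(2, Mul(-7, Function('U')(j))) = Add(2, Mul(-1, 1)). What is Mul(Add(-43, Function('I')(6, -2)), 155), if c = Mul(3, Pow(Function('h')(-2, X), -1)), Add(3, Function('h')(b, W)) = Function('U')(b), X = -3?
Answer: Rational(-13981, 2) ≈ -6990.5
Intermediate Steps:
Function('U')(j) = Rational(1, 7) (Function('U')(j) = Add(Rational(2, 7), Mul(Rational(-1, 7), Add(2, Mul(-1, 1)))) = Add(Rational(2, 7), Mul(Rational(-1, 7), Add(2, -1))) = Add(Rational(2, 7), Mul(Rational(-1, 7), 1)) = Add(Rational(2, 7), Rational(-1, 7)) = Rational(1, 7))
Function('h')(b, W) = Rational(-20, 7) (Function('h')(b, W) = Add(-3, Rational(1, 7)) = Rational(-20, 7))
c = Rational(-21, 20) (c = Mul(3, Pow(Rational(-20, 7), -1)) = Mul(3, Rational(-7, 20)) = Rational(-21, 20) ≈ -1.0500)
Function('I')(y, r) = Mul(Rational(21, 20), r) (Function('I')(y, r) = Mul(Mul(-1, r), Rational(-21, 20)) = Mul(Rational(21, 20), r))
Mul(Add(-43, Function('I')(6, -2)), 155) = Mul(Add(-43, Mul(Rational(21, 20), -2)), 155) = Mul(Add(-43, Rational(-21, 10)), 155) = Mul(Rational(-451, 10), 155) = Rational(-13981, 2)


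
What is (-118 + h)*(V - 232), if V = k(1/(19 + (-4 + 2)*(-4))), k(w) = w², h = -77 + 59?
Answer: 23001272/729 ≈ 31552.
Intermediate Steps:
h = -18
V = 1/729 (V = (1/(19 + (-4 + 2)*(-4)))² = (1/(19 - 2*(-4)))² = (1/(19 + 8))² = (1/27)² = 1/729 ≈ 0.0013717)
(-118 + h)*(V - 232) = (-118 - 18)*(1/729 - 232) = -136*(-169127/729) = 23001272/729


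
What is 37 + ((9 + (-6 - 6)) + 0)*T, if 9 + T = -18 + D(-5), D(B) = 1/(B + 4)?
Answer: 121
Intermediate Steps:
D(B) = 1/(4 + B)
T = -28 (T = -9 + (-18 + 1/(4 - 5)) = -9 + (-18 + 1/(-1)) = -9 + (-18 - 1) = -9 - 19 = -28)
37 + ((9 + (-6 - 6)) + 0)*T = 37 + ((9 + (-6 - 6)) + 0)*(-28) = 37 + ((9 - 12) + 0)*(-28) = 37 + (-3 + 0)*(-28) = 37 - 3*(-28) = 37 + 84 = 121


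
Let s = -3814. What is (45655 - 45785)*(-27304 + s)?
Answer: 4045340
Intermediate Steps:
(45655 - 45785)*(-27304 + s) = (45655 - 45785)*(-27304 - 3814) = -130*(-31118) = 4045340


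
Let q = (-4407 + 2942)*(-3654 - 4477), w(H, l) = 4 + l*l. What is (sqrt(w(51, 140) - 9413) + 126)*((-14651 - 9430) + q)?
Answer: 1497867084 + 11887834*sqrt(10191) ≈ 2.6979e+9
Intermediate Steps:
w(H, l) = 4 + l**2
q = 11911915 (q = -1465*(-8131) = 11911915)
(sqrt(w(51, 140) - 9413) + 126)*((-14651 - 9430) + q) = (sqrt((4 + 140**2) - 9413) + 126)*((-14651 - 9430) + 11911915) = (sqrt((4 + 19600) - 9413) + 126)*(-24081 + 11911915) = (sqrt(19604 - 9413) + 126)*11887834 = (sqrt(10191) + 126)*11887834 = (126 + sqrt(10191))*11887834 = 1497867084 + 11887834*sqrt(10191)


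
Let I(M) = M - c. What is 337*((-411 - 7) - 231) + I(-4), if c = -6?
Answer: -218711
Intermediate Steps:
I(M) = 6 + M (I(M) = M - 1*(-6) = M + 6 = 6 + M)
337*((-411 - 7) - 231) + I(-4) = 337*((-411 - 7) - 231) + (6 - 4) = 337*(-418 - 231) + 2 = 337*(-649) + 2 = -218713 + 2 = -218711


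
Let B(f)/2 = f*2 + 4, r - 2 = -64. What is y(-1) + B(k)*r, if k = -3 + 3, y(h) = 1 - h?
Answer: -494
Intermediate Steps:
r = -62 (r = 2 - 64 = -62)
k = 0
B(f) = 8 + 4*f (B(f) = 2*(f*2 + 4) = 2*(2*f + 4) = 2*(4 + 2*f) = 8 + 4*f)
y(-1) + B(k)*r = (1 - 1*(-1)) + (8 + 4*0)*(-62) = (1 + 1) + (8 + 0)*(-62) = 2 + 8*(-62) = 2 - 496 = -494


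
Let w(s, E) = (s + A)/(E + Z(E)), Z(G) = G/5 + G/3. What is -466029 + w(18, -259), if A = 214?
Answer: -2776138233/5957 ≈ -4.6603e+5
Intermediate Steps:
Z(G) = 8*G/15 (Z(G) = G*(1/5) + G*(1/3) = G/5 + G/3 = 8*G/15)
w(s, E) = 15*(214 + s)/(23*E) (w(s, E) = (s + 214)/(E + 8*E/15) = (214 + s)/((23*E/15)) = (214 + s)*(15/(23*E)) = 15*(214 + s)/(23*E))
-466029 + w(18, -259) = -466029 + (15/23)*(214 + 18)/(-259) = -466029 + (15/23)*(-1/259)*232 = -466029 - 3480/5957 = -2776138233/5957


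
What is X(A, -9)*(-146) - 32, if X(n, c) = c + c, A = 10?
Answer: 2596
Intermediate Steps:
X(n, c) = 2*c
X(A, -9)*(-146) - 32 = (2*(-9))*(-146) - 32 = -18*(-146) - 32 = 2628 - 32 = 2596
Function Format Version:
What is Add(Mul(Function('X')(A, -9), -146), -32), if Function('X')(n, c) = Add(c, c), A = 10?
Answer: 2596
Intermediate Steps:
Function('X')(n, c) = Mul(2, c)
Add(Mul(Function('X')(A, -9), -146), -32) = Add(Mul(Mul(2, -9), -146), -32) = Add(Mul(-18, -146), -32) = Add(2628, -32) = 2596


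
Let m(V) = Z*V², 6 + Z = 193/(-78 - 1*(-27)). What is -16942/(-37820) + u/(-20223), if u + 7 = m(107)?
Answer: 116777305963/19503263430 ≈ 5.9876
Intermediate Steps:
Z = -499/51 (Z = -6 + 193/(-78 - 1*(-27)) = -6 + 193/(-78 + 27) = -6 + 193/(-51) = -6 + 193*(-1/51) = -6 - 193/51 = -499/51 ≈ -9.7843)
m(V) = -499*V²/51
u = -5713408/51 (u = -7 - 499/51*107² = -7 - 499/51*11449 = -7 - 5713051/51 = -5713408/51 ≈ -1.1203e+5)
-16942/(-37820) + u/(-20223) = -16942/(-37820) - 5713408/51/(-20223) = -16942*(-1/37820) - 5713408/51*(-1/20223) = 8471/18910 + 5713408/1031373 = 116777305963/19503263430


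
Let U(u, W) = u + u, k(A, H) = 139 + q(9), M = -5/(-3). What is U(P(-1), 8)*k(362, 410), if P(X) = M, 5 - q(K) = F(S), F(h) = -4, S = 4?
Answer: 1480/3 ≈ 493.33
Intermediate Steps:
q(K) = 9 (q(K) = 5 - 1*(-4) = 5 + 4 = 9)
M = 5/3 (M = -5*(-1/3) = 5/3 ≈ 1.6667)
P(X) = 5/3
k(A, H) = 148 (k(A, H) = 139 + 9 = 148)
U(u, W) = 2*u
U(P(-1), 8)*k(362, 410) = (2*(5/3))*148 = (10/3)*148 = 1480/3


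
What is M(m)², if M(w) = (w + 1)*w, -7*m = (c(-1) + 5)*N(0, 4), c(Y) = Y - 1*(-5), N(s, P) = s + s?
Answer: 0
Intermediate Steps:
N(s, P) = 2*s
c(Y) = 5 + Y (c(Y) = Y + 5 = 5 + Y)
m = 0 (m = -((5 - 1) + 5)*2*0/7 = -(4 + 5)*0/7 = -9*0/7 = -⅐*0 = 0)
M(w) = w*(1 + w) (M(w) = (1 + w)*w = w*(1 + w))
M(m)² = (0*(1 + 0))² = (0*1)² = 0² = 0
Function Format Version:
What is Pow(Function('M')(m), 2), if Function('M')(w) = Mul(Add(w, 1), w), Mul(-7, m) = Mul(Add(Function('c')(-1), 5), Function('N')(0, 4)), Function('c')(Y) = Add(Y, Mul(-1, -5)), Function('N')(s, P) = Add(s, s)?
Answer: 0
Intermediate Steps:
Function('N')(s, P) = Mul(2, s)
Function('c')(Y) = Add(5, Y) (Function('c')(Y) = Add(Y, 5) = Add(5, Y))
m = 0 (m = Mul(Rational(-1, 7), Mul(Add(Add(5, -1), 5), Mul(2, 0))) = Mul(Rational(-1, 7), Mul(Add(4, 5), 0)) = Mul(Rational(-1, 7), Mul(9, 0)) = Mul(Rational(-1, 7), 0) = 0)
Function('M')(w) = Mul(w, Add(1, w)) (Function('M')(w) = Mul(Add(1, w), w) = Mul(w, Add(1, w)))
Pow(Function('M')(m), 2) = Pow(Mul(0, Add(1, 0)), 2) = Pow(Mul(0, 1), 2) = Pow(0, 2) = 0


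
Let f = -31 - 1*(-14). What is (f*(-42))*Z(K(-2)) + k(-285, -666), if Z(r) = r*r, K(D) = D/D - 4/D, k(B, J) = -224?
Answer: 6202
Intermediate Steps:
K(D) = 1 - 4/D
Z(r) = r²
f = -17 (f = -31 + 14 = -17)
(f*(-42))*Z(K(-2)) + k(-285, -666) = (-17*(-42))*((-4 - 2)/(-2))² - 224 = 714*(-½*(-6))² - 224 = 714*3² - 224 = 714*9 - 224 = 6426 - 224 = 6202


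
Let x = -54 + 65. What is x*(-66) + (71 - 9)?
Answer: -664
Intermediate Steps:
x = 11
x*(-66) + (71 - 9) = 11*(-66) + (71 - 9) = -726 + 62 = -664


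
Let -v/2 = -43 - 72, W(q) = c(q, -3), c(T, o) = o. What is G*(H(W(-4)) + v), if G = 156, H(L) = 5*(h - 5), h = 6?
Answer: 36660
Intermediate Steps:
W(q) = -3
v = 230 (v = -2*(-43 - 72) = -2*(-115) = 230)
H(L) = 5 (H(L) = 5*(6 - 5) = 5*1 = 5)
G*(H(W(-4)) + v) = 156*(5 + 230) = 156*235 = 36660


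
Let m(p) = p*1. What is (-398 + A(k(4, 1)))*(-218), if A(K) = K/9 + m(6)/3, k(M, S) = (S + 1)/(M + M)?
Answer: 1553795/18 ≈ 86322.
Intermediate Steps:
m(p) = p
k(M, S) = (1 + S)/(2*M) (k(M, S) = (1 + S)/((2*M)) = (1 + S)*(1/(2*M)) = (1 + S)/(2*M))
A(K) = 2 + K/9 (A(K) = K/9 + 6/3 = K*(⅑) + 6*(⅓) = K/9 + 2 = 2 + K/9)
(-398 + A(k(4, 1)))*(-218) = (-398 + (2 + ((½)*(1 + 1)/4)/9))*(-218) = (-398 + (2 + ((½)*(¼)*2)/9))*(-218) = (-398 + (2 + (⅑)*(¼)))*(-218) = (-398 + (2 + 1/36))*(-218) = (-398 + 73/36)*(-218) = -14255/36*(-218) = 1553795/18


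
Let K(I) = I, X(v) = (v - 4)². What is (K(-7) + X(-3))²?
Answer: 1764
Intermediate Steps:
X(v) = (-4 + v)²
(K(-7) + X(-3))² = (-7 + (-4 - 3)²)² = (-7 + (-7)²)² = (-7 + 49)² = 42² = 1764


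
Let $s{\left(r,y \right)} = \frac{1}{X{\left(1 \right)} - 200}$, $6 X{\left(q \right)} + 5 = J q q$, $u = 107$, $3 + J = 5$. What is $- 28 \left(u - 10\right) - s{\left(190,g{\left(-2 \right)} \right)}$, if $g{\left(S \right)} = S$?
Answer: $- \frac{1089114}{401} \approx -2716.0$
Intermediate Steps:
$J = 2$ ($J = -3 + 5 = 2$)
$X{\left(q \right)} = - \frac{5}{6} + \frac{q^{2}}{3}$ ($X{\left(q \right)} = - \frac{5}{6} + \frac{2 q q}{6} = - \frac{5}{6} + \frac{2 q^{2}}{6} = - \frac{5}{6} + \frac{q^{2}}{3}$)
$s{\left(r,y \right)} = - \frac{2}{401}$ ($s{\left(r,y \right)} = \frac{1}{\left(- \frac{5}{6} + \frac{1^{2}}{3}\right) - 200} = \frac{1}{\left(- \frac{5}{6} + \frac{1}{3} \cdot 1\right) - 200} = \frac{1}{\left(- \frac{5}{6} + \frac{1}{3}\right) - 200} = \frac{1}{- \frac{1}{2} - 200} = \frac{1}{- \frac{401}{2}} = - \frac{2}{401}$)
$- 28 \left(u - 10\right) - s{\left(190,g{\left(-2 \right)} \right)} = - 28 \left(107 - 10\right) - - \frac{2}{401} = \left(-28\right) 97 + \frac{2}{401} = -2716 + \frac{2}{401} = - \frac{1089114}{401}$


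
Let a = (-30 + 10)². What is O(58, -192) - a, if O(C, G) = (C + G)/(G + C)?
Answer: -399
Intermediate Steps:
O(C, G) = 1 (O(C, G) = (C + G)/(C + G) = 1)
a = 400 (a = (-20)² = 400)
O(58, -192) - a = 1 - 1*400 = 1 - 400 = -399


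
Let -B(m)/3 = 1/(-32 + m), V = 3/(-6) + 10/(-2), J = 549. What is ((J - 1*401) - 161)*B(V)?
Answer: -26/25 ≈ -1.0400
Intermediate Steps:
V = -11/2 (V = 3*(-⅙) + 10*(-½) = -½ - 5 = -11/2 ≈ -5.5000)
B(m) = -3/(-32 + m)
((J - 1*401) - 161)*B(V) = ((549 - 1*401) - 161)*(-3/(-32 - 11/2)) = ((549 - 401) - 161)*(-3/(-75/2)) = (148 - 161)*(-3*(-2/75)) = -13*2/25 = -26/25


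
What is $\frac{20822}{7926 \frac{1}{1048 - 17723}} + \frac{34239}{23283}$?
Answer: $- \frac{149698994634}{3417427} \approx -43805.0$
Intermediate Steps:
$\frac{20822}{7926 \frac{1}{1048 - 17723}} + \frac{34239}{23283} = \frac{20822}{7926 \frac{1}{-16675}} + 34239 \cdot \frac{1}{23283} = \frac{20822}{7926 \left(- \frac{1}{16675}\right)} + \frac{11413}{7761} = \frac{20822}{- \frac{7926}{16675}} + \frac{11413}{7761} = 20822 \left(- \frac{16675}{7926}\right) + \frac{11413}{7761} = - \frac{173603425}{3963} + \frac{11413}{7761} = - \frac{149698994634}{3417427}$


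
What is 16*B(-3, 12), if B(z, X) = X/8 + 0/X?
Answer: 24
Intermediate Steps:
B(z, X) = X/8 (B(z, X) = X*(1/8) + 0 = X/8 + 0 = X/8)
16*B(-3, 12) = 16*((1/8)*12) = 16*(3/2) = 24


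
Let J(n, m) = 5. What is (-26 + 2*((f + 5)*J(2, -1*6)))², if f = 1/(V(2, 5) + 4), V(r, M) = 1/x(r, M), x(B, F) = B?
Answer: 55696/81 ≈ 687.60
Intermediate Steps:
V(r, M) = 1/r
f = 2/9 (f = 1/(1/2 + 4) = 1/(½ + 4) = 1/(9/2) = 2/9 ≈ 0.22222)
(-26 + 2*((f + 5)*J(2, -1*6)))² = (-26 + 2*((2/9 + 5)*5))² = (-26 + 2*((47/9)*5))² = (-26 + 2*(235/9))² = (-26 + 470/9)² = (236/9)² = 55696/81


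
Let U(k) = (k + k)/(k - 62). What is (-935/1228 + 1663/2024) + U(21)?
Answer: -24562785/25476088 ≈ -0.96415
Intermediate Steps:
U(k) = 2*k/(-62 + k) (U(k) = (2*k)/(-62 + k) = 2*k/(-62 + k))
(-935/1228 + 1663/2024) + U(21) = (-935/1228 + 1663/2024) + 2*21/(-62 + 21) = (-935*1/1228 + 1663*(1/2024)) + 2*21/(-41) = (-935/1228 + 1663/2024) + 2*21*(-1/41) = 37431/621368 - 42/41 = -24562785/25476088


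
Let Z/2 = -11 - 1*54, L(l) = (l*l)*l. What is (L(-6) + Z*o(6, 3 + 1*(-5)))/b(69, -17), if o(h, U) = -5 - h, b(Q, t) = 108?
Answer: 607/54 ≈ 11.241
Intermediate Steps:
L(l) = l³ (L(l) = l²*l = l³)
Z = -130 (Z = 2*(-11 - 1*54) = 2*(-11 - 54) = 2*(-65) = -130)
(L(-6) + Z*o(6, 3 + 1*(-5)))/b(69, -17) = ((-6)³ - 130*(-5 - 1*6))/108 = (-216 - 130*(-5 - 6))*(1/108) = (-216 - 130*(-11))*(1/108) = (-216 + 1430)*(1/108) = 1214*(1/108) = 607/54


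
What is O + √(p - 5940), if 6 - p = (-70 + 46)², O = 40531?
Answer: 40531 + I*√6510 ≈ 40531.0 + 80.685*I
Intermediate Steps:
p = -570 (p = 6 - (-70 + 46)² = 6 - 1*(-24)² = 6 - 1*576 = 6 - 576 = -570)
O + √(p - 5940) = 40531 + √(-570 - 5940) = 40531 + √(-6510) = 40531 + I*√6510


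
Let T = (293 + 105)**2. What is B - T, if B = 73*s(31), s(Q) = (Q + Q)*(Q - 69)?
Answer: -330392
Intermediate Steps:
s(Q) = 2*Q*(-69 + Q) (s(Q) = (2*Q)*(-69 + Q) = 2*Q*(-69 + Q))
B = -171988 (B = 73*(2*31*(-69 + 31)) = 73*(2*31*(-38)) = 73*(-2356) = -171988)
T = 158404 (T = 398**2 = 158404)
B - T = -171988 - 1*158404 = -171988 - 158404 = -330392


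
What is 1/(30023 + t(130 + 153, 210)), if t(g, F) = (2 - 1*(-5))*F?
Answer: 1/31493 ≈ 3.1753e-5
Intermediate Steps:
t(g, F) = 7*F (t(g, F) = (2 + 5)*F = 7*F)
1/(30023 + t(130 + 153, 210)) = 1/(30023 + 7*210) = 1/(30023 + 1470) = 1/31493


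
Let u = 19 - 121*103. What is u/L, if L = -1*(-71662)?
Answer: -6222/35831 ≈ -0.17365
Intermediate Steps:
u = -12444 (u = 19 - 12463 = -12444)
L = 71662
u/L = -12444/71662 = -12444*1/71662 = -6222/35831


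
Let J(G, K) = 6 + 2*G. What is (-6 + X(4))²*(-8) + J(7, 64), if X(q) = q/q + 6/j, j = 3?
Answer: -52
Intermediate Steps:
X(q) = 3 (X(q) = q/q + 6/3 = 1 + 6*(⅓) = 1 + 2 = 3)
(-6 + X(4))²*(-8) + J(7, 64) = (-6 + 3)²*(-8) + (6 + 2*7) = (-3)²*(-8) + (6 + 14) = 9*(-8) + 20 = -72 + 20 = -52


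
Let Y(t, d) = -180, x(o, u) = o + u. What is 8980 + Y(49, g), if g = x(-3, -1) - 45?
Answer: 8800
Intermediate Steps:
g = -49 (g = (-3 - 1) - 45 = -4 - 45 = -49)
8980 + Y(49, g) = 8980 - 180 = 8800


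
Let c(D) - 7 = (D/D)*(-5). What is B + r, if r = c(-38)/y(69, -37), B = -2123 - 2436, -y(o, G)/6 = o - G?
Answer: -1449763/318 ≈ -4559.0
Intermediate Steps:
y(o, G) = -6*o + 6*G (y(o, G) = -6*(o - G) = -6*o + 6*G)
c(D) = 2 (c(D) = 7 + (D/D)*(-5) = 7 + 1*(-5) = 7 - 5 = 2)
B = -4559
r = -1/318 (r = 2/(-6*69 + 6*(-37)) = 2/(-414 - 222) = 2/(-636) = 2*(-1/636) = -1/318 ≈ -0.0031447)
B + r = -4559 - 1/318 = -1449763/318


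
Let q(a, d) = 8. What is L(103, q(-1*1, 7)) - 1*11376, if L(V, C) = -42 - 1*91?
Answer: -11509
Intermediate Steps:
L(V, C) = -133 (L(V, C) = -42 - 91 = -133)
L(103, q(-1*1, 7)) - 1*11376 = -133 - 1*11376 = -133 - 11376 = -11509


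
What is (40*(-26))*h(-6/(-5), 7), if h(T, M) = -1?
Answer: 1040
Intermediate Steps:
(40*(-26))*h(-6/(-5), 7) = (40*(-26))*(-1) = -1040*(-1) = 1040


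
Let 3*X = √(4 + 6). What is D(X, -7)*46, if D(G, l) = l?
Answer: -322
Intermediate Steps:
X = √10/3 (X = √(4 + 6)/3 = √10/3 ≈ 1.0541)
D(X, -7)*46 = -7*46 = -322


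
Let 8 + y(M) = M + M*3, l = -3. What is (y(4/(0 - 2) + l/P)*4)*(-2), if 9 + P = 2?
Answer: 800/7 ≈ 114.29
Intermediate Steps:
P = -7 (P = -9 + 2 = -7)
y(M) = -8 + 4*M (y(M) = -8 + (M + M*3) = -8 + (M + 3*M) = -8 + 4*M)
(y(4/(0 - 2) + l/P)*4)*(-2) = ((-8 + 4*(4/(0 - 2) - 3/(-7)))*4)*(-2) = ((-8 + 4*(4/(-2) - 3*(-⅐)))*4)*(-2) = ((-8 + 4*(4*(-½) + 3/7))*4)*(-2) = ((-8 + 4*(-2 + 3/7))*4)*(-2) = ((-8 + 4*(-11/7))*4)*(-2) = ((-8 - 44/7)*4)*(-2) = -100/7*4*(-2) = -400/7*(-2) = 800/7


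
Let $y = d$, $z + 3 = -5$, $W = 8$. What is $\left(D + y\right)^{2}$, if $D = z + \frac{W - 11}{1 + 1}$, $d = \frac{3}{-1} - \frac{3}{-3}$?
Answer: $\frac{529}{4} \approx 132.25$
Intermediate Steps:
$z = -8$ ($z = -3 - 5 = -8$)
$d = -2$ ($d = 3 \left(-1\right) - -1 = -3 + 1 = -2$)
$D = - \frac{19}{2}$ ($D = -8 + \frac{8 - 11}{1 + 1} = -8 - \frac{3}{2} = - \frac{19}{2} \approx -9.5$)
$y = -2$
$\left(D + y\right)^{2} = \left(- \frac{19}{2} - 2\right)^{2} = \left(- \frac{23}{2}\right)^{2} = \frac{529}{4}$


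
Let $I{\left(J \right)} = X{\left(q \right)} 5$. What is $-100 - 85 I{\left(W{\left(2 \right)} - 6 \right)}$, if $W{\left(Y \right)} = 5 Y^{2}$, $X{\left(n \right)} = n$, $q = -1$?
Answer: $325$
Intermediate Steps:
$I{\left(J \right)} = -5$ ($I{\left(J \right)} = \left(-1\right) 5 = -5$)
$-100 - 85 I{\left(W{\left(2 \right)} - 6 \right)} = -100 - -425 = -100 + 425 = 325$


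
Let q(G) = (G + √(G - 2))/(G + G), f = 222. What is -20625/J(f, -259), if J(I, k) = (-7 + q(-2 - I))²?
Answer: -4139520000/(2912 + I*√226)² ≈ -488.13 + 5.0401*I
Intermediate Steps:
q(G) = (G + √(-2 + G))/(2*G) (q(G) = (G + √(-2 + G))/((2*G)) = (G + √(-2 + G))*(1/(2*G)) = (G + √(-2 + G))/(2*G))
J(I, k) = (-7 + (-2 + √(-4 - I) - I)/(2*(-2 - I)))² (J(I, k) = (-7 + ((-2 - I) + √(-2 + (-2 - I)))/(2*(-2 - I)))² = (-7 + ((-2 - I) + √(-4 - I))/(2*(-2 - I)))² = (-7 + (-2 + √(-4 - I) - I)/(2*(-2 - I)))²)
-20625/J(f, -259) = -20625*4*(2 + 222)²/(26 + √(-4 - 1*222) + 13*222)² = -20625*200704/(26 + √(-4 - 222) + 2886)² = -20625*200704/(26 + √(-226) + 2886)² = -20625*200704/(26 + I*√226 + 2886)² = -20625*200704/(2912 + I*√226)² = -4139520000/(2912 + I*√226)²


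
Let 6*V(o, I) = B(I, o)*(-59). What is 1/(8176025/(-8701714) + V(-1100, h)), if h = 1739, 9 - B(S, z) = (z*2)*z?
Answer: 13052571/310606513813429 ≈ 4.2023e-8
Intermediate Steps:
B(S, z) = 9 - 2*z² (B(S, z) = 9 - z*2*z = 9 - 2*z*z = 9 - 2*z²)
V(o, I) = -177/2 + 59*o²/3 (V(o, I) = ((9 - 2*o²)*(-59))/6 = (-531 + 118*o²)/6 = -177/2 + 59*o²/3)
1/(8176025/(-8701714) + V(-1100, h)) = 1/(8176025/(-8701714) + (-177/2 + (59/3)*(-1100)²)) = 1/(8176025*(-1/8701714) + (-177/2 + (59/3)*1210000)) = 1/(-8176025/8701714 + (-177/2 + 71390000/3)) = 1/(-8176025/8701714 + 142779469/6) = 1/(310606513813429/13052571) = 13052571/310606513813429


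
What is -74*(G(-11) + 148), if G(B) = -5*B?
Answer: -15022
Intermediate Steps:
-74*(G(-11) + 148) = -74*(-5*(-11) + 148) = -74*(55 + 148) = -74*203 = -15022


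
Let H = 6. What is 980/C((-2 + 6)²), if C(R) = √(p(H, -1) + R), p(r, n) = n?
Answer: 196*√15/3 ≈ 253.03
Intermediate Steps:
C(R) = √(-1 + R)
980/C((-2 + 6)²) = 980/(√(-1 + (-2 + 6)²)) = 980/(√(-1 + 4²)) = 980/(√(-1 + 16)) = 980/(√15) = 980*(√15/15) = 196*√15/3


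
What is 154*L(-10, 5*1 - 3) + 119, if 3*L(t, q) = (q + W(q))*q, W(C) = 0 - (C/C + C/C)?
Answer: 119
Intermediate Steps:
W(C) = -2 (W(C) = 0 - (1 + 1) = 0 - 1*2 = 0 - 2 = -2)
L(t, q) = q*(-2 + q)/3 (L(t, q) = ((q - 2)*q)/3 = ((-2 + q)*q)/3 = (q*(-2 + q))/3 = q*(-2 + q)/3)
154*L(-10, 5*1 - 3) + 119 = 154*((5*1 - 3)*(-2 + (5*1 - 3))/3) + 119 = 154*((5 - 3)*(-2 + (5 - 3))/3) + 119 = 154*((⅓)*2*(-2 + 2)) + 119 = 154*((⅓)*2*0) + 119 = 154*0 + 119 = 0 + 119 = 119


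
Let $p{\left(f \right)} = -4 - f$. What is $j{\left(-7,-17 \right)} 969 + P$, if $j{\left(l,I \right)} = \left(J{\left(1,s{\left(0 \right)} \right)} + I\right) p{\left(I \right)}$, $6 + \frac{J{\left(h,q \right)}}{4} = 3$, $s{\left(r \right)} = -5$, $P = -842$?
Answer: $-366155$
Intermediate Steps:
$J{\left(h,q \right)} = -12$ ($J{\left(h,q \right)} = -24 + 4 \cdot 3 = -24 + 12 = -12$)
$j{\left(l,I \right)} = \left(-12 + I\right) \left(-4 - I\right)$
$j{\left(-7,-17 \right)} 969 + P = - \left(-12 - 17\right) \left(4 - 17\right) 969 - 842 = \left(-1\right) \left(-29\right) \left(-13\right) 969 - 842 = \left(-377\right) 969 - 842 = -365313 - 842 = -366155$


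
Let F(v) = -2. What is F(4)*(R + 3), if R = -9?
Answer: 12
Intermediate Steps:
F(4)*(R + 3) = -2*(-9 + 3) = -2*(-6) = 12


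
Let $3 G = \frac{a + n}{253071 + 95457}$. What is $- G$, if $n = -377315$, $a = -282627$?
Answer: $\frac{329971}{522792} \approx 0.63117$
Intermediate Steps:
$G = - \frac{329971}{522792}$ ($G = \frac{\left(-282627 - 377315\right) \frac{1}{253071 + 95457}}{3} = \frac{\left(-659942\right) \frac{1}{348528}}{3} = \frac{1}{3} \left(- \frac{329971}{174264}\right) = - \frac{329971}{522792} \approx -0.63117$)
$- G = \left(-1\right) \left(- \frac{329971}{522792}\right) = \frac{329971}{522792}$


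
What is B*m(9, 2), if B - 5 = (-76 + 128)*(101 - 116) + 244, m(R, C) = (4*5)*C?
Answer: -21240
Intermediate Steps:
m(R, C) = 20*C
B = -531 (B = 5 + ((-76 + 128)*(101 - 116) + 244) = 5 + (52*(-15) + 244) = 5 + (-780 + 244) = 5 - 536 = -531)
B*m(9, 2) = -10620*2 = -531*40 = -21240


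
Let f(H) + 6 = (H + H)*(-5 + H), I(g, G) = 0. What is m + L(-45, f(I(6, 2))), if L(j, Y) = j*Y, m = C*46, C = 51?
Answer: 2616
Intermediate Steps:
f(H) = -6 + 2*H*(-5 + H) (f(H) = -6 + (H + H)*(-5 + H) = -6 + (2*H)*(-5 + H) = -6 + 2*H*(-5 + H))
m = 2346 (m = 51*46 = 2346)
L(j, Y) = Y*j
m + L(-45, f(I(6, 2))) = 2346 + (-6 - 10*0 + 2*0²)*(-45) = 2346 + (-6 + 0 + 2*0)*(-45) = 2346 + (-6 + 0 + 0)*(-45) = 2346 - 6*(-45) = 2346 + 270 = 2616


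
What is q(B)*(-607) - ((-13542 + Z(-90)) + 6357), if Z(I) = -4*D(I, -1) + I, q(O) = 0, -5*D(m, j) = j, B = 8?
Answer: 36379/5 ≈ 7275.8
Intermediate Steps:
D(m, j) = -j/5
Z(I) = -⅘ + I (Z(I) = -(-4)*(-1)/5 + I = -4*⅕ + I = -⅘ + I)
q(B)*(-607) - ((-13542 + Z(-90)) + 6357) = 0*(-607) - ((-13542 + (-⅘ - 90)) + 6357) = 0 - ((-13542 - 454/5) + 6357) = 0 - (-68164/5 + 6357) = 0 - 1*(-36379/5) = 0 + 36379/5 = 36379/5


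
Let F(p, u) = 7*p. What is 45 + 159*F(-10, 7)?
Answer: -11085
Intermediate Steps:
45 + 159*F(-10, 7) = 45 + 159*(7*(-10)) = 45 + 159*(-70) = 45 - 11130 = -11085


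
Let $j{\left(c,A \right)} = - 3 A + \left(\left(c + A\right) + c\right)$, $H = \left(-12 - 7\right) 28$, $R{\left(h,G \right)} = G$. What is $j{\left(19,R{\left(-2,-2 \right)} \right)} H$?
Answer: $-22344$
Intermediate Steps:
$H = -532$ ($H = \left(-19\right) 28 = -532$)
$j{\left(c,A \right)} = - 2 A + 2 c$ ($j{\left(c,A \right)} = - 3 A + \left(\left(A + c\right) + c\right) = - 3 A + \left(A + 2 c\right) = - 2 A + 2 c$)
$j{\left(19,R{\left(-2,-2 \right)} \right)} H = \left(\left(-2\right) \left(-2\right) + 2 \cdot 19\right) \left(-532\right) = \left(4 + 38\right) \left(-532\right) = 42 \left(-532\right) = -22344$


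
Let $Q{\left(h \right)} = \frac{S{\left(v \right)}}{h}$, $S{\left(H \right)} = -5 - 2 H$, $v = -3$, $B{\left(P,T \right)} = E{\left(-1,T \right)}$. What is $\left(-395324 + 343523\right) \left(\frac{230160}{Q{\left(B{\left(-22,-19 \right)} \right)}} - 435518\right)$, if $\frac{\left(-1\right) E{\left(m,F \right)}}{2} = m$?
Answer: $-1284768402$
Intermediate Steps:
$E{\left(m,F \right)} = - 2 m$
$B{\left(P,T \right)} = 2$ ($B{\left(P,T \right)} = \left(-2\right) \left(-1\right) = 2$)
$Q{\left(h \right)} = \frac{1}{h}$ ($Q{\left(h \right)} = \frac{-5 - -6}{h} = \frac{-5 + 6}{h} = 1 \frac{1}{h} = \frac{1}{h}$)
$\left(-395324 + 343523\right) \left(\frac{230160}{Q{\left(B{\left(-22,-19 \right)} \right)}} - 435518\right) = \left(-395324 + 343523\right) \left(\frac{230160}{\frac{1}{2}} - 435518\right) = - 51801 \left(230160 \frac{1}{\frac{1}{2}} - 435518\right) = - 51801 \left(230160 \cdot 2 - 435518\right) = - 51801 \left(460320 - 435518\right) = \left(-51801\right) 24802 = -1284768402$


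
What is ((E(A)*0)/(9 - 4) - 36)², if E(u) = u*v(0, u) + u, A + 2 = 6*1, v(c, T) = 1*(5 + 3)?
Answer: 1296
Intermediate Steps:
v(c, T) = 8 (v(c, T) = 1*8 = 8)
A = 4 (A = -2 + 6*1 = -2 + 6 = 4)
E(u) = 9*u (E(u) = u*8 + u = 8*u + u = 9*u)
((E(A)*0)/(9 - 4) - 36)² = (((9*4)*0)/(9 - 4) - 36)² = ((36*0)/5 - 36)² = (0*(⅕) - 36)² = (0 - 36)² = (-36)² = 1296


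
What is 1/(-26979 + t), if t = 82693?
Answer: 1/55714 ≈ 1.7949e-5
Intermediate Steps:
1/(-26979 + t) = 1/(-26979 + 82693) = 1/55714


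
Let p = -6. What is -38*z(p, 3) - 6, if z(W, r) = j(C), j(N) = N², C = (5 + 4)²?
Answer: -249324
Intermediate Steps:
C = 81 (C = 9² = 81)
z(W, r) = 6561 (z(W, r) = 81² = 6561)
-38*z(p, 3) - 6 = -38*6561 - 6 = -249318 - 6 = -249324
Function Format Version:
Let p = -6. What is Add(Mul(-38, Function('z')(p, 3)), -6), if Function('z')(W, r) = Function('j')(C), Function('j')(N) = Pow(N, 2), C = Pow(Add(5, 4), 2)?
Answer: -249324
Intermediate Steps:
C = 81 (C = Pow(9, 2) = 81)
Function('z')(W, r) = 6561 (Function('z')(W, r) = Pow(81, 2) = 6561)
Add(Mul(-38, Function('z')(p, 3)), -6) = Add(Mul(-38, 6561), -6) = Add(-249318, -6) = -249324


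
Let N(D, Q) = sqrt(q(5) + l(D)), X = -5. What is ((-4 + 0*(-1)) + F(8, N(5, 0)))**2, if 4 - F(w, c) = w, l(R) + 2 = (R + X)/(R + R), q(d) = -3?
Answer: 64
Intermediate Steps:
l(R) = -2 + (-5 + R)/(2*R) (l(R) = -2 + (R - 5)/(R + R) = -2 + (-5 + R)/((2*R)) = -2 + (-5 + R)*(1/(2*R)) = -2 + (-5 + R)/(2*R))
N(D, Q) = sqrt(-3 + (-5 - 3*D)/(2*D))
F(w, c) = 4 - w
((-4 + 0*(-1)) + F(8, N(5, 0)))**2 = ((-4 + 0*(-1)) + (4 - 1*8))**2 = ((-4 + 0) + (4 - 8))**2 = (-4 - 4)**2 = (-8)**2 = 64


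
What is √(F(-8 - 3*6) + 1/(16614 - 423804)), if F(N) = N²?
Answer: √2287414248090/58170 ≈ 26.000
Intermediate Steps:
√(F(-8 - 3*6) + 1/(16614 - 423804)) = √((-8 - 3*6)² + 1/(16614 - 423804)) = √((-8 - 18)² + 1/(-407190)) = √((-26)² - 1/407190) = √(676 - 1/407190) = √(275260439/407190) = √2287414248090/58170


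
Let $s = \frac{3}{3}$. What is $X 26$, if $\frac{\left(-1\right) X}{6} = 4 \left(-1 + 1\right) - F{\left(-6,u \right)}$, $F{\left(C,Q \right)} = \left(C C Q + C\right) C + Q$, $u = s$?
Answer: $-27924$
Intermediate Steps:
$s = 1$ ($s = 3 \cdot \frac{1}{3} = 1$)
$u = 1$
$F{\left(C,Q \right)} = Q + C \left(C + Q C^{2}\right)$ ($F{\left(C,Q \right)} = \left(C^{2} Q + C\right) C + Q = \left(Q C^{2} + C\right) C + Q = \left(C + Q C^{2}\right) C + Q = C \left(C + Q C^{2}\right) + Q = Q + C \left(C + Q C^{2}\right)$)
$X = -1074$ ($X = - 6 \left(4 \left(-1 + 1\right) - \left(1 + \left(-6\right)^{2} + 1 \left(-6\right)^{3}\right)\right) = - 6 \left(4 \cdot 0 - \left(1 + 36 + 1 \left(-216\right)\right)\right) = - 6 \left(0 - \left(1 + 36 - 216\right)\right) = - 6 \left(0 - -179\right) = - 6 \left(0 + 179\right) = \left(-6\right) 179 = -1074$)
$X 26 = \left(-1074\right) 26 = -27924$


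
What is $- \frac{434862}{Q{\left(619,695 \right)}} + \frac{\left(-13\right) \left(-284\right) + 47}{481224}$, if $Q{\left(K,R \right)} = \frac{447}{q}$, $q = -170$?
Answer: $\frac{11858408985431}{71702376} \approx 1.6538 \cdot 10^{5}$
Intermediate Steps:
$Q{\left(K,R \right)} = - \frac{447}{170}$ ($Q{\left(K,R \right)} = \frac{447}{-170} = 447 \left(- \frac{1}{170}\right) = - \frac{447}{170}$)
$- \frac{434862}{Q{\left(619,695 \right)}} + \frac{\left(-13\right) \left(-284\right) + 47}{481224} = - \frac{434862}{- \frac{447}{170}} + \frac{\left(-13\right) \left(-284\right) + 47}{481224} = \left(-434862\right) \left(- \frac{170}{447}\right) + \left(3692 + 47\right) \frac{1}{481224} = \frac{24642180}{149} + 3739 \cdot \frac{1}{481224} = \frac{24642180}{149} + \frac{3739}{481224} = \frac{11858408985431}{71702376}$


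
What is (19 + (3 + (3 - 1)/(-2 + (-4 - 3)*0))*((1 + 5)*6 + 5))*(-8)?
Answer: -808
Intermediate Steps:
(19 + (3 + (3 - 1)/(-2 + (-4 - 3)*0))*((1 + 5)*6 + 5))*(-8) = (19 + (3 + 2/(-2 - 7*0))*(6*6 + 5))*(-8) = (19 + (3 + 2/(-2 + 0))*(36 + 5))*(-8) = (19 + (3 + 2/(-2))*41)*(-8) = (19 + (3 + 2*(-1/2))*41)*(-8) = (19 + (3 - 1)*41)*(-8) = (19 + 2*41)*(-8) = (19 + 82)*(-8) = 101*(-8) = -808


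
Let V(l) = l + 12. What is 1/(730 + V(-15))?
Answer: 1/727 ≈ 0.0013755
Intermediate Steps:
V(l) = 12 + l
1/(730 + V(-15)) = 1/(730 + (12 - 15)) = 1/(730 - 3) = 1/727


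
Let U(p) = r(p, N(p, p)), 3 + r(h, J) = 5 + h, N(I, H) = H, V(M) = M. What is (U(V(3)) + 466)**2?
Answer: 221841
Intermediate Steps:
r(h, J) = 2 + h (r(h, J) = -3 + (5 + h) = 2 + h)
U(p) = 2 + p
(U(V(3)) + 466)**2 = ((2 + 3) + 466)**2 = (5 + 466)**2 = 471**2 = 221841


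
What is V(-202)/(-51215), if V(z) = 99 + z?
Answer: 103/51215 ≈ 0.0020111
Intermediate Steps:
V(-202)/(-51215) = (99 - 202)/(-51215) = -103*(-1/51215) = 103/51215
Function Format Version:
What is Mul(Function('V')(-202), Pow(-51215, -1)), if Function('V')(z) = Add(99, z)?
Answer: Rational(103, 51215) ≈ 0.0020111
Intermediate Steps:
Mul(Function('V')(-202), Pow(-51215, -1)) = Mul(Add(99, -202), Pow(-51215, -1)) = Mul(-103, Rational(-1, 51215)) = Rational(103, 51215)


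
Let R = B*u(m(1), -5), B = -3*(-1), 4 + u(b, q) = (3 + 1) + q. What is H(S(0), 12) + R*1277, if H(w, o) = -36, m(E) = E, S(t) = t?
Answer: -19191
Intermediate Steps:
u(b, q) = q (u(b, q) = -4 + ((3 + 1) + q) = -4 + (4 + q) = q)
B = 3
R = -15 (R = 3*(-5) = -15)
H(S(0), 12) + R*1277 = -36 - 15*1277 = -36 - 19155 = -19191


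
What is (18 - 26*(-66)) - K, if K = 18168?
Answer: -16434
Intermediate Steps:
(18 - 26*(-66)) - K = (18 - 26*(-66)) - 1*18168 = (18 + 1716) - 18168 = 1734 - 18168 = -16434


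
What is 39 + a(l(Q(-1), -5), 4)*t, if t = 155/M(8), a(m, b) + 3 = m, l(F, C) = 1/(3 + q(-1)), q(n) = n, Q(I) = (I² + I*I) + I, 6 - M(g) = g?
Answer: 931/4 ≈ 232.75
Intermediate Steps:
M(g) = 6 - g
Q(I) = I + 2*I² (Q(I) = (I² + I²) + I = 2*I² + I = I + 2*I²)
l(F, C) = ½ (l(F, C) = 1/(3 - 1) = 1/2 = ½)
a(m, b) = -3 + m
t = -155/2 (t = 155/(6 - 1*8) = 155/(6 - 8) = 155/(-2) = 155*(-½) = -155/2 ≈ -77.500)
39 + a(l(Q(-1), -5), 4)*t = 39 + (-3 + ½)*(-155/2) = 39 - 5/2*(-155/2) = 39 + 775/4 = 931/4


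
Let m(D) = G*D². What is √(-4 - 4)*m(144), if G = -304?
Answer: -12607488*I*√2 ≈ -1.783e+7*I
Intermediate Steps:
m(D) = -304*D²
√(-4 - 4)*m(144) = √(-4 - 4)*(-304*144²) = √(-8)*(-304*20736) = (2*I*√2)*(-6303744) = -12607488*I*√2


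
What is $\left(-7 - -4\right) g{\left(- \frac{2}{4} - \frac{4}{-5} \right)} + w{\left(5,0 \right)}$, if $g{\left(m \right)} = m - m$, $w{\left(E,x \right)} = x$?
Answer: $0$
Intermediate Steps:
$g{\left(m \right)} = 0$
$\left(-7 - -4\right) g{\left(- \frac{2}{4} - \frac{4}{-5} \right)} + w{\left(5,0 \right)} = \left(-7 - -4\right) 0 + 0 = \left(-7 + 4\right) 0 + 0 = \left(-3\right) 0 + 0 = 0 + 0 = 0$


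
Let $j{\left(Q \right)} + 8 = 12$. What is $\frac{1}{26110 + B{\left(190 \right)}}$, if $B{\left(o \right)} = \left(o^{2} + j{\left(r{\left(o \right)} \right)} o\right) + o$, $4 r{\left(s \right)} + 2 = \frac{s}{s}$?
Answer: $\frac{1}{63160} \approx 1.5833 \cdot 10^{-5}$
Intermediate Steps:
$r{\left(s \right)} = - \frac{1}{4}$ ($r{\left(s \right)} = - \frac{1}{2} + \frac{s \frac{1}{s}}{4} = - \frac{1}{2} + \frac{1}{4} \cdot 1 = - \frac{1}{2} + \frac{1}{4} = - \frac{1}{4}$)
$j{\left(Q \right)} = 4$ ($j{\left(Q \right)} = -8 + 12 = 4$)
$B{\left(o \right)} = o^{2} + 5 o$ ($B{\left(o \right)} = \left(o^{2} + 4 o\right) + o = o^{2} + 5 o$)
$\frac{1}{26110 + B{\left(190 \right)}} = \frac{1}{26110 + 190 \left(5 + 190\right)} = \frac{1}{26110 + 190 \cdot 195} = \frac{1}{26110 + 37050} = \frac{1}{63160}$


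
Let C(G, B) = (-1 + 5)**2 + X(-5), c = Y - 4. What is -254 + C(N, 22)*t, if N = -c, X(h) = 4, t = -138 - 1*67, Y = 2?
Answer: -4354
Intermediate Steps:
t = -205 (t = -138 - 67 = -205)
c = -2 (c = 2 - 4 = -2)
N = 2 (N = -1*(-2) = 2)
C(G, B) = 20 (C(G, B) = (-1 + 5)**2 + 4 = 4**2 + 4 = 16 + 4 = 20)
-254 + C(N, 22)*t = -254 + 20*(-205) = -254 - 4100 = -4354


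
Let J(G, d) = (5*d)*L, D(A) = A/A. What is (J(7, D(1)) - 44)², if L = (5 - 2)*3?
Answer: 1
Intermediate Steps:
D(A) = 1
L = 9 (L = 3*3 = 9)
J(G, d) = 45*d (J(G, d) = (5*d)*9 = 45*d)
(J(7, D(1)) - 44)² = (45*1 - 44)² = (45 - 44)² = 1² = 1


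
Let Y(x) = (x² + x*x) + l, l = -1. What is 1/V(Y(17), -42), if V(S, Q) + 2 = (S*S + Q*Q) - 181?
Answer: 1/334510 ≈ 2.9894e-6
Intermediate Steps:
Y(x) = -1 + 2*x² (Y(x) = (x² + x*x) - 1 = (x² + x²) - 1 = 2*x² - 1 = -1 + 2*x²)
V(S, Q) = -183 + Q² + S² (V(S, Q) = -2 + ((S*S + Q*Q) - 181) = -2 + ((S² + Q²) - 181) = -2 + ((Q² + S²) - 181) = -2 + (-181 + Q² + S²) = -183 + Q² + S²)
1/V(Y(17), -42) = 1/(-183 + (-42)² + (-1 + 2*17²)²) = 1/(-183 + 1764 + (-1 + 2*289)²) = 1/(-183 + 1764 + (-1 + 578)²) = 1/(-183 + 1764 + 577²) = 1/(-183 + 1764 + 332929) = 1/334510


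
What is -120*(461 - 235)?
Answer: -27120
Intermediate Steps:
-120*(461 - 235) = -120*226 = -27120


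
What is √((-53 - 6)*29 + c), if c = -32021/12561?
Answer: 2*I*√67590401853/12561 ≈ 41.395*I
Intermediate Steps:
c = -32021/12561 (c = -32021*1/12561 = -32021/12561 ≈ -2.5492)
√((-53 - 6)*29 + c) = √((-53 - 6)*29 - 32021/12561) = √(-59*29 - 32021/12561) = √(-1711 - 32021/12561) = √(-21523892/12561) = 2*I*√67590401853/12561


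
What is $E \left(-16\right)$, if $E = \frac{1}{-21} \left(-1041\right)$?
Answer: $- \frac{5552}{7} \approx -793.14$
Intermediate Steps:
$E = \frac{347}{7}$ ($E = \left(- \frac{1}{21}\right) \left(-1041\right) = \frac{347}{7} \approx 49.571$)
$E \left(-16\right) = \frac{347}{7} \left(-16\right) = - \frac{5552}{7}$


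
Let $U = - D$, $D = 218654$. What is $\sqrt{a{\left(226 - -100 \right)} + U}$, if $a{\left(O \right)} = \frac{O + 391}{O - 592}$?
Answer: $\frac{i \sqrt{15471273146}}{266} \approx 467.61 i$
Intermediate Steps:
$a{\left(O \right)} = \frac{391 + O}{-592 + O}$
$U = -218654$ ($U = \left(-1\right) 218654 = -218654$)
$\sqrt{a{\left(226 - -100 \right)} + U} = \sqrt{\frac{391 + \left(226 - -100\right)}{-592 + \left(226 - -100\right)} - 218654} = \sqrt{\frac{391 + \left(226 + 100\right)}{-592 + \left(226 + 100\right)} - 218654} = \sqrt{\frac{391 + 326}{-592 + 326} - 218654} = \sqrt{\frac{1}{-266} \cdot 717 - 218654} = \sqrt{\left(- \frac{1}{266}\right) 717 - 218654} = \sqrt{- \frac{717}{266} - 218654} = \sqrt{- \frac{58162681}{266}} = \frac{i \sqrt{15471273146}}{266}$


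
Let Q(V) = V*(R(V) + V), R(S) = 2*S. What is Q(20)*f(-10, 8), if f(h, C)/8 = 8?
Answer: 76800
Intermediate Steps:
f(h, C) = 64 (f(h, C) = 8*8 = 64)
Q(V) = 3*V**2 (Q(V) = V*(2*V + V) = V*(3*V) = 3*V**2)
Q(20)*f(-10, 8) = (3*20**2)*64 = (3*400)*64 = 1200*64 = 76800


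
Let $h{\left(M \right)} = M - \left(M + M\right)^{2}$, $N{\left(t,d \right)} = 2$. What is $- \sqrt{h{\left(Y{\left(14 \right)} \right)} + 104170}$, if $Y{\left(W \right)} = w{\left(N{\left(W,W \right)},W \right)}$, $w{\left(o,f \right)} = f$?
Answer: $- 10 \sqrt{1034} \approx -321.56$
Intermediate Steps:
$Y{\left(W \right)} = W$
$h{\left(M \right)} = M - 4 M^{2}$ ($h{\left(M \right)} = M - \left(2 M\right)^{2} = M - 4 M^{2}$)
$- \sqrt{h{\left(Y{\left(14 \right)} \right)} + 104170} = - \sqrt{14 \left(1 - 56\right) + 104170} = - \sqrt{14 \left(-55\right) + 104170} = - \sqrt{-770 + 104170} = - \sqrt{103400} = - 10 \sqrt{1034}$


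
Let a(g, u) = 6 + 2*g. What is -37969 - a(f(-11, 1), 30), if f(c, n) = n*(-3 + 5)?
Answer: -37979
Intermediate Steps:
f(c, n) = 2*n (f(c, n) = n*2 = 2*n)
-37969 - a(f(-11, 1), 30) = -37969 - (6 + 2*(2*1)) = -37969 - (6 + 2*2) = -37969 - (6 + 4) = -37969 - 1*10 = -37969 - 10 = -37979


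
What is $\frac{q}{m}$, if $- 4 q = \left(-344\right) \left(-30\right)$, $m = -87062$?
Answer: $\frac{1290}{43531} \approx 0.029634$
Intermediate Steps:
$q = -2580$ ($q = - \frac{\left(-344\right) \left(-30\right)}{4} = \left(- \frac{1}{4}\right) 10320 = -2580$)
$\frac{q}{m} = - \frac{2580}{-87062} = \left(-2580\right) \left(- \frac{1}{87062}\right) = \frac{1290}{43531}$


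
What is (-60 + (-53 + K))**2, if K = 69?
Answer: 1936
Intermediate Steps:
(-60 + (-53 + K))**2 = (-60 + (-53 + 69))**2 = (-60 + 16)**2 = (-44)**2 = 1936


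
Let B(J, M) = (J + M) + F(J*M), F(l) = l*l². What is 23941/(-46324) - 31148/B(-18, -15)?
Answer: -472672812899/911793763308 ≈ -0.51840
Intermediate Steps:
F(l) = l³
B(J, M) = J + M + J³*M³ (B(J, M) = (J + M) + (J*M)³ = (J + M) + J³*M³ = J + M + J³*M³)
23941/(-46324) - 31148/B(-18, -15) = 23941/(-46324) - 31148/(-18 - 15 + (-18)³*(-15)³) = 23941*(-1/46324) - 31148/(-18 - 15 - 5832*(-3375)) = -23941/46324 - 31148/(-18 - 15 + 19683000) = -23941/46324 - 31148/19682967 = -472672812899/911793763308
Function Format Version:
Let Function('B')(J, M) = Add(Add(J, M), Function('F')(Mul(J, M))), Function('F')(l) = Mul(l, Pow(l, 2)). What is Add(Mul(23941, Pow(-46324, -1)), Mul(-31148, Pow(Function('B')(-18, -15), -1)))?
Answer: Rational(-472672812899, 911793763308) ≈ -0.51840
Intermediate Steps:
Function('F')(l) = Pow(l, 3)
Function('B')(J, M) = Add(J, M, Mul(Pow(J, 3), Pow(M, 3))) (Function('B')(J, M) = Add(Add(J, M), Pow(Mul(J, M), 3)) = Add(Add(J, M), Mul(Pow(J, 3), Pow(M, 3))) = Add(J, M, Mul(Pow(J, 3), Pow(M, 3))))
Add(Mul(23941, Pow(-46324, -1)), Mul(-31148, Pow(Function('B')(-18, -15), -1))) = Add(Mul(23941, Pow(-46324, -1)), Mul(-31148, Pow(Add(-18, -15, Mul(Pow(-18, 3), Pow(-15, 3))), -1))) = Add(Mul(23941, Rational(-1, 46324)), Mul(-31148, Pow(Add(-18, -15, Mul(-5832, -3375)), -1))) = Add(Rational(-23941, 46324), Mul(-31148, Pow(Add(-18, -15, 19683000), -1))) = Add(Rational(-23941, 46324), Mul(-31148, Pow(19682967, -1))) = Add(Rational(-23941, 46324), Mul(-31148, Rational(1, 19682967))) = Add(Rational(-23941, 46324), Rational(-31148, 19682967)) = Rational(-472672812899, 911793763308)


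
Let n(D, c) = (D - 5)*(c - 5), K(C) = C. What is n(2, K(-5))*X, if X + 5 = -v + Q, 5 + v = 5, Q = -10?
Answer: -450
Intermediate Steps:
v = 0 (v = -5 + 5 = 0)
n(D, c) = (-5 + D)*(-5 + c)
X = -15 (X = -5 + (-1*0 - 10) = -5 + (0 - 10) = -5 - 10 = -15)
n(2, K(-5))*X = (25 - 5*2 - 5*(-5) + 2*(-5))*(-15) = (25 - 10 + 25 - 10)*(-15) = 30*(-15) = -450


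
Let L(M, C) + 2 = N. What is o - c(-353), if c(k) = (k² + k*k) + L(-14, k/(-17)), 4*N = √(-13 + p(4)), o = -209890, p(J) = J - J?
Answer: -459106 - I*√13/4 ≈ -4.5911e+5 - 0.90139*I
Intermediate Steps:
p(J) = 0
N = I*√13/4 (N = √(-13 + 0)/4 = √(-13)/4 = (I*√13)/4 = I*√13/4 ≈ 0.90139*I)
L(M, C) = -2 + I*√13/4
c(k) = -2 + 2*k² + I*√13/4 (c(k) = (k² + k*k) + (-2 + I*√13/4) = (k² + k²) + (-2 + I*√13/4) = 2*k² + (-2 + I*√13/4) = -2 + 2*k² + I*√13/4)
o - c(-353) = -209890 - (-2 + 2*(-353)² + I*√13/4) = -209890 - (-2 + 2*124609 + I*√13/4) = -209890 - (-2 + 249218 + I*√13/4) = -209890 - (249216 + I*√13/4) = -209890 + (-249216 - I*√13/4) = -459106 - I*√13/4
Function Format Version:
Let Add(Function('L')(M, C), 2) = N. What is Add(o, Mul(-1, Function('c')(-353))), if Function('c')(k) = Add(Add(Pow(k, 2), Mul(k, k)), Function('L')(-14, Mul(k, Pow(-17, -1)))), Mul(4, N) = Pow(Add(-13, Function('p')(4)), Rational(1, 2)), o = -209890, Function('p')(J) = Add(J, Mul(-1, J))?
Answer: Add(-459106, Mul(Rational(-1, 4), I, Pow(13, Rational(1, 2)))) ≈ Add(-4.5911e+5, Mul(-0.90139, I))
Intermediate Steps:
Function('p')(J) = 0
N = Mul(Rational(1, 4), I, Pow(13, Rational(1, 2))) (N = Mul(Rational(1, 4), Pow(Add(-13, 0), Rational(1, 2))) = Mul(Rational(1, 4), Pow(-13, Rational(1, 2))) = Mul(Rational(1, 4), Mul(I, Pow(13, Rational(1, 2)))) = Mul(Rational(1, 4), I, Pow(13, Rational(1, 2))) ≈ Mul(0.90139, I))
Function('L')(M, C) = Add(-2, Mul(Rational(1, 4), I, Pow(13, Rational(1, 2))))
Function('c')(k) = Add(-2, Mul(2, Pow(k, 2)), Mul(Rational(1, 4), I, Pow(13, Rational(1, 2)))) (Function('c')(k) = Add(Add(Pow(k, 2), Mul(k, k)), Add(-2, Mul(Rational(1, 4), I, Pow(13, Rational(1, 2))))) = Add(Add(Pow(k, 2), Pow(k, 2)), Add(-2, Mul(Rational(1, 4), I, Pow(13, Rational(1, 2))))) = Add(Mul(2, Pow(k, 2)), Add(-2, Mul(Rational(1, 4), I, Pow(13, Rational(1, 2))))) = Add(-2, Mul(2, Pow(k, 2)), Mul(Rational(1, 4), I, Pow(13, Rational(1, 2)))))
Add(o, Mul(-1, Function('c')(-353))) = Add(-209890, Mul(-1, Add(-2, Mul(2, Pow(-353, 2)), Mul(Rational(1, 4), I, Pow(13, Rational(1, 2)))))) = Add(-209890, Mul(-1, Add(-2, Mul(2, 124609), Mul(Rational(1, 4), I, Pow(13, Rational(1, 2)))))) = Add(-209890, Mul(-1, Add(-2, 249218, Mul(Rational(1, 4), I, Pow(13, Rational(1, 2)))))) = Add(-209890, Mul(-1, Add(249216, Mul(Rational(1, 4), I, Pow(13, Rational(1, 2)))))) = Add(-209890, Add(-249216, Mul(Rational(-1, 4), I, Pow(13, Rational(1, 2))))) = Add(-459106, Mul(Rational(-1, 4), I, Pow(13, Rational(1, 2))))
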